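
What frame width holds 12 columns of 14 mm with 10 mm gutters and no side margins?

Summing: 168 + 110 = 278 mm.

278 mm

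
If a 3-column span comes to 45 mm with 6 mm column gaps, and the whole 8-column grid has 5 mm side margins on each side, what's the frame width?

140 mm

Subtracting 2 column gaps of 6 leaves 33 for 3 columns, so c = 11 mm.
Adding margins, columns and gutters: 10 + 88 + 42 = 140 mm.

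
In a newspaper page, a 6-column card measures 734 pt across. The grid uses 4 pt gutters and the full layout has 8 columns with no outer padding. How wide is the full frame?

980 pt

Subtracting 5 gutters of 4 leaves 714 for 6 columns, so c = 119 pt.
Frame = 8·119 + 7·4 = 952 + 28 = 980 pt.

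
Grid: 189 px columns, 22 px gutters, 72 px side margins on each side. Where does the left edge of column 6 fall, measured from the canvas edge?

Before column 6: the margin + 5 columns + 5 gutters.
Offset = 72 + 5·(189 + 22) = 72 + 1055 = 1127 px.

1127 px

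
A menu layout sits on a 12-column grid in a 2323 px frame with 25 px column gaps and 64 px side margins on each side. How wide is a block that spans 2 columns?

345 px

Content width = 2323 − 2·64 = 2195 px.
2195 − 11·25 = 1920; ÷12 gives c = 160 px.
2 columns plus 1 column gap: 320 + 25 = 345 px.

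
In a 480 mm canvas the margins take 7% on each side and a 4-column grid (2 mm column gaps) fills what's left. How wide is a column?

101.7 mm

Margins: 7% × 480 = 33.6 mm each, so content = 480 − 67.2 = 412.8 mm.
4 columns + 3 column gaps: 4c + 3·2 = 412.8.
4c = 412.8 − 6 = 406.8, so c = 101.7 mm.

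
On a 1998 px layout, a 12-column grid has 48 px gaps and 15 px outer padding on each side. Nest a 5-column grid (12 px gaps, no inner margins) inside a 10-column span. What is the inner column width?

316.8 px

Take off 30 px of margins, leaving 1968 px.
12c + 11·48 = 1968 → 12c = 1440 → c = 120 px.
10-column span = 10·120 + 9·48 = 1632 px.
5 columns + 4 gaps: 5d + 4·12 = 1632.
5d = 1632 − 48 = 1584, so d = 316.8 px.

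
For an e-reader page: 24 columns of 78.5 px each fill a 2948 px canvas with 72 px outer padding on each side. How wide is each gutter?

40 px

Inside the margins: 2948 − 144 = 2804 px.
Columns use 1884 px, leaving 920 px across 23 gutters = 40 px each.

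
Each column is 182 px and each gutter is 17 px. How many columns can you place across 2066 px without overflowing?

Each extra column adds 182 + 17 = 199 px.
(2066 + 17) / 199 = 10.47, so 10 columns fit.

10 columns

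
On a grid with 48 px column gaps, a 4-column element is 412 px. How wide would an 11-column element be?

1217 px

4 columns + 3 column gaps: 4c + 3·48 = 412.
4c = 412 − 144 = 268, so c = 67 px.
Span of 11: 11·67 + 10·48 = 737 + 480 = 1217 px.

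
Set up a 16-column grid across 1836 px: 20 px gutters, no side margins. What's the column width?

16c + 15·20 = 1836 → 16c = 1536 → c = 96 px.

96 px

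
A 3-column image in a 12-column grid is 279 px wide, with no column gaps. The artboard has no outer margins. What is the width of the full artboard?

With no column gaps, each column is 279/3 = 93 px.
Total width: 12·93 = 1116 px.

1116 px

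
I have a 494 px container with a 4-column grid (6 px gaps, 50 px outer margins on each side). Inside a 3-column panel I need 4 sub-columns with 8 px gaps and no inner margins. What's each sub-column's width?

67.5 px

Subtract both margins: 494 − 2·50 = 394 px.
Subtracting 3 gaps of 6 leaves 376 for 4 columns, so c = 94 px.
3 columns plus 2 gaps: 282 + 12 = 294 px.
4 columns + 3 gaps: 4d + 3·8 = 294.
4d = 294 − 24 = 270, so d = 67.5 px.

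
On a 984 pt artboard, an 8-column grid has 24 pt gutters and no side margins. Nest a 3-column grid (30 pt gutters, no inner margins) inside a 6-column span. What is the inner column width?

224 pt

8 columns + 7 gutters: 8c + 7·24 = 984.
8c = 984 − 168 = 816, so c = 102 pt.
Span of 6: 6·102 + 5·24 = 612 + 120 = 732 pt.
3d + 2·30 = 732 → 3d = 672 → d = 224 pt.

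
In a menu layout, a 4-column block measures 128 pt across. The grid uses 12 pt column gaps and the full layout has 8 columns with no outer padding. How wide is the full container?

Subtracting 3 column gaps of 12 leaves 92 for 4 columns, so c = 23 pt.
Container = 8·23 + 7·12 = 184 + 84 = 268 pt.

268 pt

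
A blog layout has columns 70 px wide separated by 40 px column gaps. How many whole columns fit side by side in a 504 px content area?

k columns need k·70 + (k−1)·40 = k·110 − 40.
k·110 − 40 ≤ 504 → k ≤ 544 / 110 ≈ 4.95, so k = 4.

4 columns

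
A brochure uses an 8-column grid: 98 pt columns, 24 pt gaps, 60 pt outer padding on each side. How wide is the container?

1072 pt

Container = 2·60 + 8·98 + 7·24 = 120 + 784 + 168 = 1072 pt.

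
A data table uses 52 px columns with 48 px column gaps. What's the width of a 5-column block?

Span of 5: 5·52 + 4·48 = 260 + 192 = 452 px.

452 px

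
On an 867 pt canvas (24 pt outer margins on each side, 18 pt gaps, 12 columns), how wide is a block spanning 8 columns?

Take off 48 pt of margins, leaving 819 pt.
12c + 11·18 = 819 → 12c = 621 → c = 51.75 pt.
Span of 8: 8·51.75 + 7·18 = 414 + 126 = 540 pt.

540 pt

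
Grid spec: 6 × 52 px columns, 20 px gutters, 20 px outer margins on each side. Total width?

452 px

Adding margins, columns and gutters: 40 + 312 + 100 = 452 px.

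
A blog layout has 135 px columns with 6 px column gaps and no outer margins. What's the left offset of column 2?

141 px

Before column 2: 1 column + 1 column gap.
Offset = 1·(135 + 6) = 1·141 = 141 px.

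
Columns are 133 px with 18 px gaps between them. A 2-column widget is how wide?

Span of 2: 2·133 + 1·18 = 266 + 18 = 284 px.

284 px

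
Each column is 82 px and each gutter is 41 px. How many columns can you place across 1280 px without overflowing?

10 columns

k columns need k·82 + (k−1)·41 = k·123 − 41.
k·123 − 41 ≤ 1280 → k ≤ 1321 / 123 ≈ 10.74, so k = 10.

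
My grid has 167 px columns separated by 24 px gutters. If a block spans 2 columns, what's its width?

2-column span = 2·167 + 1·24 = 358 px.

358 px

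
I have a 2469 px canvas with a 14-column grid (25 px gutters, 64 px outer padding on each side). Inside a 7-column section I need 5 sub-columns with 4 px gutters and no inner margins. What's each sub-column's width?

228.4 px

Outer content = 2469 − 2·64 = 2341 px.
14 columns + 13 gutters: 14c + 13·25 = 2341.
14c = 2341 − 325 = 2016, so c = 144 px.
7-column span = 7·144 + 6·25 = 1158 px.
Subtracting 4 gutters of 4 leaves 1142 for 5 columns, so d = 228.4 px.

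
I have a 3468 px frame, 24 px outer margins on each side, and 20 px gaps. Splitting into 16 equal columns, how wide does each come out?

Subtract both margins: 3468 − 2·24 = 3420 px.
16c + 15·20 = 3420 → 16c = 3120 → c = 195 px.

195 px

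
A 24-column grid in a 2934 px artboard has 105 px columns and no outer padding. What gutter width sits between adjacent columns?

24 columns take 24·105 = 2520 px; remaining 414 splits into 23 gutters.
g = 414 / 23 = 18 px.

18 px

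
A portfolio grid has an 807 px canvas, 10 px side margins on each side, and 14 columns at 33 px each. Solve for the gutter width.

25 px

Content width = 807 − 2·10 = 787 px.
Columns use 462 px, leaving 325 px across 13 gutters = 25 px each.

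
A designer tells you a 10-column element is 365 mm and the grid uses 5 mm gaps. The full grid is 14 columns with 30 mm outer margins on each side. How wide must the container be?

10c + 9·5 = 365 → 10c = 320 → c = 32 mm.
Adding margins, columns and gutters: 60 + 448 + 65 = 573 mm.

573 mm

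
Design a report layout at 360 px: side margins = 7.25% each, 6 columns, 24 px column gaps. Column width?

31.3 px

Each margin = 7.25% of 360 = 26.1 px; content = 360 − 2·26.1 = 307.8 px.
Subtracting 5 column gaps of 24 leaves 187.8 for 6 columns, so c = 31.3 px.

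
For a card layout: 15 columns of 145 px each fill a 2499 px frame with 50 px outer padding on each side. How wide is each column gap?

16 px

Inside the margins: 2499 − 100 = 2399 px.
15 columns take 15·145 = 2175 px; remaining 224 splits into 14 column gaps.
g = 224 / 14 = 16 px.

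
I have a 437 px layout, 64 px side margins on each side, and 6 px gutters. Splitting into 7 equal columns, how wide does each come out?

39 px

Inside the margins: 437 − 128 = 309 px.
Subtracting 6 gutters of 6 leaves 273 for 7 columns, so c = 39 px.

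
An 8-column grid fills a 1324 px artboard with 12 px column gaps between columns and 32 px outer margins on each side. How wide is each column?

Take off 64 px of margins, leaving 1260 px.
8 columns + 7 column gaps: 8c + 7·12 = 1260.
8c = 1260 − 84 = 1176, so c = 147 px.

147 px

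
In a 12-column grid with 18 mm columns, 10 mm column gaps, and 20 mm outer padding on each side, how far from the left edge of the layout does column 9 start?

Each column+gutter stride is 28 mm; 8 of them past the 20 mm margin is 20 + 224 = 244 mm.

244 mm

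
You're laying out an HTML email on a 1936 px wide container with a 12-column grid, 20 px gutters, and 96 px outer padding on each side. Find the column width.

Subtract both margins: 1936 − 2·96 = 1744 px.
Subtracting 11 gutters of 20 leaves 1524 for 12 columns, so c = 127 px.

127 px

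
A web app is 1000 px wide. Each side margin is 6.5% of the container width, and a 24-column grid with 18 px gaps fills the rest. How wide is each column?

19 px

Each margin = 6.5% of 1000 = 65 px; content = 1000 − 2·65 = 870 px.
24c + 23·18 = 870 → 24c = 456 → c = 19 px.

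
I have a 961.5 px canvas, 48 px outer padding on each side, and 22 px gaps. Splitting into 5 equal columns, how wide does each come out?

Inside the margins: 961.5 − 96 = 865.5 px.
5 columns + 4 gaps: 5c + 4·22 = 865.5.
5c = 865.5 − 88 = 777.5, so c = 155.5 px.

155.5 px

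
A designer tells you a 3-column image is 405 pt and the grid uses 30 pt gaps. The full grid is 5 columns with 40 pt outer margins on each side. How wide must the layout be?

775 pt

3c + 2·30 = 405 → 3c = 345 → c = 115 pt.
Total width: 2·40 + 5·115 + 4·30 = 775 pt.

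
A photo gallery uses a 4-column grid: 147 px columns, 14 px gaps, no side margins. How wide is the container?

Summing: 588 + 42 = 630 px.

630 px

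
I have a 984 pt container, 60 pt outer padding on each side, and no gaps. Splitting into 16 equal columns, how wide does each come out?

Inside the margins: 984 − 120 = 864 pt.
864 / 16 = 54 pt per column.

54 pt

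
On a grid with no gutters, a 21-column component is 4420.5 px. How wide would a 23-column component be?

4841.5 px

4420.5 / 21 = 210.5 px per column.
With no gutters, 23 columns span 23·210.5 = 4841.5 px.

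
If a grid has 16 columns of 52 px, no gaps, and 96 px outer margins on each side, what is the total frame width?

Frame = 2·96 + 16·52 = 192 + 832 = 1024 px.

1024 px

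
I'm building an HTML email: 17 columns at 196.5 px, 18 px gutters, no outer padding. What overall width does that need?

3628.5 px

Total width: 17·196.5 + 16·18 = 3628.5 px.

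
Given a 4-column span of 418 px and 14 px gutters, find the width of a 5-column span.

526 px

Subtracting 3 gutters of 14 leaves 376 for 4 columns, so c = 94 px.
5-column span = 5·94 + 4·14 = 526 px.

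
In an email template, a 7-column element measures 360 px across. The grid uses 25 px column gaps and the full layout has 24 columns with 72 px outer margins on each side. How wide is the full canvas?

1439 px

360 − 6·25 = 210; ÷7 gives c = 30 px.
Canvas = 2·72 + 24·30 + 23·25 = 144 + 720 + 575 = 1439 px.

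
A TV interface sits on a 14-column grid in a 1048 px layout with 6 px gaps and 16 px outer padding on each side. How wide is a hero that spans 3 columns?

213 px

Inside the margins: 1048 − 32 = 1016 px.
14c + 13·6 = 1016 → 14c = 938 → c = 67 px.
3-column span = 3·67 + 2·6 = 213 px.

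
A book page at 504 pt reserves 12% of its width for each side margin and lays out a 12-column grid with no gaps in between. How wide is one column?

504 × (1 − 2·12%) = 504 × 76% = 383.04 pt for the columns.
12c = 383.04 → c = 31.92 pt.

31.92 pt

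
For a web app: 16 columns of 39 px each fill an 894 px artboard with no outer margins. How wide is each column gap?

Columns use 624 px, leaving 270 px across 15 column gaps = 18 px each.

18 px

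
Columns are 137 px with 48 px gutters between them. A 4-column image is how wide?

692 px

Span of 4: 4·137 + 3·48 = 548 + 144 = 692 px.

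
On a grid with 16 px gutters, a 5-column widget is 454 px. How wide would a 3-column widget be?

266 px

Subtracting 4 gutters of 16 leaves 390 for 5 columns, so c = 78 px.
3-column span = 3·78 + 2·16 = 266 px.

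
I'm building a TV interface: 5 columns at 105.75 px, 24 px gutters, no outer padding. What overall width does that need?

624.75 px

Container = 5·105.75 + 4·24 = 528.75 + 96 = 624.75 px.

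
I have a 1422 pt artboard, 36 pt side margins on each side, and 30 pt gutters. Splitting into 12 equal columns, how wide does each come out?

Inside the margins: 1422 − 72 = 1350 pt.
Subtracting 11 gutters of 30 leaves 1020 for 12 columns, so c = 85 pt.

85 pt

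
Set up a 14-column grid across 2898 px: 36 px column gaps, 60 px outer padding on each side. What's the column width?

Inside the margins: 2898 − 120 = 2778 px.
14c + 13·36 = 2778 → 14c = 2310 → c = 165 px.

165 px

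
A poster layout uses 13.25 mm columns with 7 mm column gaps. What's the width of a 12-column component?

12-column span = 12·13.25 + 11·7 = 236 mm.

236 mm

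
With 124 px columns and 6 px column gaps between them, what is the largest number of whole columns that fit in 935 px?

7 columns

Each extra column adds 124 + 6 = 130 px.
(935 + 6) / 130 = 7.24, so 7 columns fit.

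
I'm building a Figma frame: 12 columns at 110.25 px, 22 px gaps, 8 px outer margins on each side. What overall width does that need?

Adding margins, columns and gutters: 16 + 1323 + 242 = 1581 px.

1581 px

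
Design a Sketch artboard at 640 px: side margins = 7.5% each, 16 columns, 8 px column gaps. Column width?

26.5 px

640 × (1 − 2·7.5%) = 640 × 85% = 544 px for the columns.
16 columns + 15 column gaps: 16c + 15·8 = 544.
16c = 544 − 120 = 424, so c = 26.5 px.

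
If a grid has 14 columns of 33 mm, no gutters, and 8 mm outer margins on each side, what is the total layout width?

Summing: 16 + 462 = 478 mm.

478 mm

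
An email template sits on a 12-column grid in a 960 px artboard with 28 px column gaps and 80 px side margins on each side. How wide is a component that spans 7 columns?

455 px

Content width = 960 − 2·80 = 800 px.
Subtracting 11 column gaps of 28 leaves 492 for 12 columns, so c = 41 px.
7-column span = 7·41 + 6·28 = 455 px.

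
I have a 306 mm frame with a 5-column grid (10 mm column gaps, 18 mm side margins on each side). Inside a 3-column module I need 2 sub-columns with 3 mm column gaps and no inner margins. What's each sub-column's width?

77.5 mm

Take off 36 mm of margins, leaving 270 mm.
5 columns + 4 column gaps: 5c + 4·10 = 270.
5c = 270 − 40 = 230, so c = 46 mm.
3-column span = 3·46 + 2·10 = 158 mm.
158 − 1·3 = 155; ÷2 gives d = 77.5 mm.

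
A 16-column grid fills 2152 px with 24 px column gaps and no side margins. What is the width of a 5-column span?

656 px

16 columns + 15 column gaps: 16c + 15·24 = 2152.
16c = 2152 − 360 = 1792, so c = 112 px.
5-column span = 5·112 + 4·24 = 656 px.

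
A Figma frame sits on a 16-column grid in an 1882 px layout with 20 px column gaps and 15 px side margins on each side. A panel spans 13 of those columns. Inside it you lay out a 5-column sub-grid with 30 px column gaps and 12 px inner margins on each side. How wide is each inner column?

271.4 px

Subtract both margins: 1882 − 2·15 = 1852 px.
Subtracting 15 column gaps of 20 leaves 1552 for 16 columns, so c = 97 px.
13-column span = 13·97 + 12·20 = 1501 px.
Inner content = 1501 − 2·12 = 1477 px.
5d + 4·30 = 1477 → 5d = 1357 → d = 271.4 px.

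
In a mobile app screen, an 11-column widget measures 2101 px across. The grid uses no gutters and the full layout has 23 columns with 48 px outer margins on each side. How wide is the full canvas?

4489 px

2101 / 11 = 191 px per column.
Total width: 2·48 + 23·191 = 4489 px.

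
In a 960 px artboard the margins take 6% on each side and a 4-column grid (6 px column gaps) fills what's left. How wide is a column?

Each margin = 6% of 960 = 57.6 px; content = 960 − 2·57.6 = 844.8 px.
844.8 − 3·6 = 826.8; ÷4 gives c = 206.7 px.

206.7 px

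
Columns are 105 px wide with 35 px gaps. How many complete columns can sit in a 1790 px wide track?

13 columns: 13·105 + 12·35 = 1785 px ≤ 1790.
14 columns: 1925 px > 1790. So 13.

13 columns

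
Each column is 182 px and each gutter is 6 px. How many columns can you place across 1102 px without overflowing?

k columns need k·182 + (k−1)·6 = k·188 − 6.
k·188 − 6 ≤ 1102 → k ≤ 1108 / 188 ≈ 5.89, so k = 5.

5 columns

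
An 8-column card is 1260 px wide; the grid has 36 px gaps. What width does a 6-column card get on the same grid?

1260 − 7·36 = 1008; ÷8 gives c = 126 px.
6-column span = 6·126 + 5·36 = 936 px.

936 px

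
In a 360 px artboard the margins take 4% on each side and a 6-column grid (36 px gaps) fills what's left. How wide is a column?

360 × (1 − 2·4%) = 360 × 92% = 331.2 px for the columns.
331.2 − 5·36 = 151.2; ÷6 gives c = 25.2 px.

25.2 px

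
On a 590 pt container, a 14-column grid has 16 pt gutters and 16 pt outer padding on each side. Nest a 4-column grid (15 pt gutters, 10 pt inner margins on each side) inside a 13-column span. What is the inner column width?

113 pt

Outer content = 590 − 2·16 = 558 pt.
14c + 13·16 = 558 → 14c = 350 → c = 25 pt.
13 columns plus 12 gutters: 325 + 192 = 517 pt.
Inner content = 517 − 2·10 = 497 pt.
4d + 3·15 = 497 → 4d = 452 → d = 113 pt.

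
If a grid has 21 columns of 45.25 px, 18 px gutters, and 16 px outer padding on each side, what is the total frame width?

1342.25 px

Adding margins, columns and gutters: 32 + 950.25 + 360 = 1342.25 px.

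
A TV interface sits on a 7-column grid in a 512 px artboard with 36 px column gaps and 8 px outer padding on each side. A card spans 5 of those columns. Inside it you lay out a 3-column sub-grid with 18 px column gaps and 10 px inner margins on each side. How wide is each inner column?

96 px

Take off 16 px of margins, leaving 496 px.
7c + 6·36 = 496 → 7c = 280 → c = 40 px.
Span of 5: 5·40 + 4·36 = 200 + 144 = 344 px.
Inner content = 344 − 2·10 = 324 px.
324 − 2·18 = 288; ÷3 gives d = 96 px.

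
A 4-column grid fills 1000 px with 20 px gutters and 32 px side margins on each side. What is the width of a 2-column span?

458 px

Inside the margins: 1000 − 64 = 936 px.
4 columns + 3 gutters: 4c + 3·20 = 936.
4c = 936 − 60 = 876, so c = 219 px.
2 columns plus 1 gutter: 438 + 20 = 458 px.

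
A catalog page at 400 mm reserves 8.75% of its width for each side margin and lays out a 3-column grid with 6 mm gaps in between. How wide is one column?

106 mm

Each margin = 8.75% of 400 = 35 mm; content = 400 − 2·35 = 330 mm.
3c + 2·6 = 330 → 3c = 318 → c = 106 mm.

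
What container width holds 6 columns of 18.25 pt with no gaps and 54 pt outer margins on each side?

Total width: 2·54 + 6·18.25 = 217.5 pt.

217.5 pt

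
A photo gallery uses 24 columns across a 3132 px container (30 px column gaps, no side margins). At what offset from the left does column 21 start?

2635 px

Subtracting 23 column gaps of 30 leaves 2442 for 24 columns, so c = 101.75 px.
No margin, so column 21 starts at 20·(column + gutter) = 20·131.75 = 2635 px.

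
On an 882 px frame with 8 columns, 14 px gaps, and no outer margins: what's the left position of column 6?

560 px

8c + 7·14 = 882 → 8c = 784 → c = 98 px.
Before column 6: 5 columns + 5 gaps.
Offset = 5·(98 + 14) = 5·112 = 560 px.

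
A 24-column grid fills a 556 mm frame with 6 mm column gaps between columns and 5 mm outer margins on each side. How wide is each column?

Take off 10 mm of margins, leaving 546 mm.
546 − 23·6 = 408; ÷24 gives c = 17 mm.

17 mm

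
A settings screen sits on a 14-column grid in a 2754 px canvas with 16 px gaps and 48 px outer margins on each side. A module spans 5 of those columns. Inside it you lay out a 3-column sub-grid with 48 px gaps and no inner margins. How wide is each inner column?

281 px

Subtract both margins: 2754 − 2·48 = 2658 px.
14 columns + 13 gaps: 14c + 13·16 = 2658.
14c = 2658 − 208 = 2450, so c = 175 px.
5 columns plus 4 gaps: 875 + 64 = 939 px.
3d + 2·48 = 939 → 3d = 843 → d = 281 px.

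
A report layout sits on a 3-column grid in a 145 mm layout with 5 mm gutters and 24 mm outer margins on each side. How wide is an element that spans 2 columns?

Subtract both margins: 145 − 2·24 = 97 mm.
3c + 2·5 = 97 → 3c = 87 → c = 29 mm.
2-column span = 2·29 + 1·5 = 63 mm.

63 mm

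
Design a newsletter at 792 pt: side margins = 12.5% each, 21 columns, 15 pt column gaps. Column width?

14 pt

Each margin = 12.5% of 792 = 99 pt; content = 792 − 2·99 = 594 pt.
21c + 20·15 = 594 → 21c = 294 → c = 14 pt.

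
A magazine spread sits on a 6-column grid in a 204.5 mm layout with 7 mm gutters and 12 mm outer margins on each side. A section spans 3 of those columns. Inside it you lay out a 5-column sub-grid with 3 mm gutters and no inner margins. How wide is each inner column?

Inside the margins: 204.5 − 24 = 180.5 mm.
6c + 5·7 = 180.5 → 6c = 145.5 → c = 24.25 mm.
Span of 3: 3·24.25 + 2·7 = 72.75 + 14 = 86.75 mm.
86.75 − 4·3 = 74.75; ÷5 gives d = 14.95 mm.

14.95 mm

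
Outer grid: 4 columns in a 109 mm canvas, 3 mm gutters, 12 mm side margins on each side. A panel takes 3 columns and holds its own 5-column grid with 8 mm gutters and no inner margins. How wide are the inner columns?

6.2 mm

Subtract both margins: 109 − 2·12 = 85 mm.
4 columns + 3 gutters: 4c + 3·3 = 85.
4c = 85 − 9 = 76, so c = 19 mm.
Span of 3: 3·19 + 2·3 = 57 + 6 = 63 mm.
63 − 4·8 = 31; ÷5 gives d = 6.2 mm.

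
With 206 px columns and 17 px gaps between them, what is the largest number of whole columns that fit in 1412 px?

k columns need k·206 + (k−1)·17 = k·223 − 17.
k·223 − 17 ≤ 1412 → k ≤ 1429 / 223 ≈ 6.41, so k = 6.

6 columns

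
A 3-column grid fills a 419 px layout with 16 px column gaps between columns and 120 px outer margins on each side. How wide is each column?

Take off 240 px of margins, leaving 179 px.
3 columns + 2 column gaps: 3c + 2·16 = 179.
3c = 179 − 32 = 147, so c = 49 px.

49 px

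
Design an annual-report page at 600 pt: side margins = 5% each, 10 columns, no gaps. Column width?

54 pt

Each margin = 5% of 600 = 30 pt; content = 600 − 2·30 = 540 pt.
10c = 540 → c = 54 pt.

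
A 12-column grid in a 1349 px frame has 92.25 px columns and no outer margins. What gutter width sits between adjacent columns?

12 columns take 12·92.25 = 1107 px; remaining 242 splits into 11 gutters.
g = 242 / 11 = 22 px.

22 px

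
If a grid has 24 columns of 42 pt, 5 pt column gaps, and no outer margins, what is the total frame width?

Total width: 24·42 + 23·5 = 1123 pt.

1123 pt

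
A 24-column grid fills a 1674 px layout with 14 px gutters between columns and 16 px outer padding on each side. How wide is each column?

55 px

Subtract both margins: 1674 − 2·16 = 1642 px.
Subtracting 23 gutters of 14 leaves 1320 for 24 columns, so c = 55 px.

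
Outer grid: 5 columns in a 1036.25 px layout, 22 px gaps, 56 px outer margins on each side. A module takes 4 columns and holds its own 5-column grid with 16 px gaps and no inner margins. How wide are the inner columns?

Inside the margins: 1036.25 − 112 = 924.25 px.
924.25 − 4·22 = 836.25; ÷5 gives c = 167.25 px.
4 columns plus 3 gaps: 669 + 66 = 735 px.
5d + 4·16 = 735 → 5d = 671 → d = 134.2 px.

134.2 px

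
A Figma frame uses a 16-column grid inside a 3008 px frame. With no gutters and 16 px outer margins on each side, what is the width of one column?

Content width = 3008 − 2·16 = 2976 px.
16c = 2976 → c = 186 px.

186 px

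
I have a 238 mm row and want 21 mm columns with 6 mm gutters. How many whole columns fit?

Each extra column adds 21 + 6 = 27 mm.
(238 + 6) / 27 = 9.04, so 9 columns fit.

9 columns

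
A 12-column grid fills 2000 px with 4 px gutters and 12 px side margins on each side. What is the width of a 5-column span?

821 px

Take off 24 px of margins, leaving 1976 px.
12c + 11·4 = 1976 → 12c = 1932 → c = 161 px.
5-column span = 5·161 + 4·4 = 821 px.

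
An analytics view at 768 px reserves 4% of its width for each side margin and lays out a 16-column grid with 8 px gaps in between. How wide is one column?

36.66 px

Margins: 4% × 768 = 30.72 px each, so content = 768 − 61.44 = 706.56 px.
Subtracting 15 gaps of 8 leaves 586.56 for 16 columns, so c = 36.66 px.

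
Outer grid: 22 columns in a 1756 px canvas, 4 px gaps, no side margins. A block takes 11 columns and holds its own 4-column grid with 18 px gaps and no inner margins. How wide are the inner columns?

205.5 px

Subtracting 21 gaps of 4 leaves 1672 for 22 columns, so c = 76 px.
11-column span = 11·76 + 10·4 = 876 px.
4d + 3·18 = 876 → 4d = 822 → d = 205.5 px.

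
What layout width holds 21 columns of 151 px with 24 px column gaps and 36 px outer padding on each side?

3723 px

Layout = 2·36 + 21·151 + 20·24 = 72 + 3171 + 480 = 3723 px.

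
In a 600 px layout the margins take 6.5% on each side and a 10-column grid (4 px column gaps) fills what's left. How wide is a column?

600 × (1 − 2·6.5%) = 600 × 87% = 522 px for the columns.
10c + 9·4 = 522 → 10c = 486 → c = 48.6 px.

48.6 px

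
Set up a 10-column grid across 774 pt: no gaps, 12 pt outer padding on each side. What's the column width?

75 pt

Content width = 774 − 2·12 = 750 pt.
10c = 750 → c = 75 pt.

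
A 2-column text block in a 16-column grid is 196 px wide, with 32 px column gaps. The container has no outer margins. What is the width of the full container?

1792 px

Subtracting 1 column gap of 32 leaves 164 for 2 columns, so c = 82 px.
Summing: 1312 + 480 = 1792 px.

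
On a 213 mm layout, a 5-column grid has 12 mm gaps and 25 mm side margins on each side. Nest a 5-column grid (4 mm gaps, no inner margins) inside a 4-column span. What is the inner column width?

Inside the margins: 213 − 50 = 163 mm.
Subtracting 4 gaps of 12 leaves 115 for 5 columns, so c = 23 mm.
4 columns plus 3 gaps: 92 + 36 = 128 mm.
5 columns + 4 gaps: 5d + 4·4 = 128.
5d = 128 − 16 = 112, so d = 22.4 mm.

22.4 mm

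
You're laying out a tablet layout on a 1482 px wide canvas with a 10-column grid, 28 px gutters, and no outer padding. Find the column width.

123 px

Subtracting 9 gutters of 28 leaves 1230 for 10 columns, so c = 123 px.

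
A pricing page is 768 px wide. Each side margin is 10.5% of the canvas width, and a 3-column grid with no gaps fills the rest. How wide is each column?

202.24 px

Margins: 10.5% × 768 = 80.64 px each, so content = 768 − 161.28 = 606.72 px.
3c = 606.72 → c = 202.24 px.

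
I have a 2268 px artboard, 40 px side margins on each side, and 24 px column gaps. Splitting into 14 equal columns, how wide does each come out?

Subtract both margins: 2268 − 2·40 = 2188 px.
2188 − 13·24 = 1876; ÷14 gives c = 134 px.

134 px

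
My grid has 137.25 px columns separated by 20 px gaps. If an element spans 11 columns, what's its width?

11-column span = 11·137.25 + 10·20 = 1709.75 px.

1709.75 px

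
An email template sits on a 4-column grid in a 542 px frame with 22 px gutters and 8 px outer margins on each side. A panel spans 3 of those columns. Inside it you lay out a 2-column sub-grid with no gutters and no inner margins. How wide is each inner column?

194.5 px

Take off 16 px of margins, leaving 526 px.
526 − 3·22 = 460; ÷4 gives c = 115 px.
Span of 3: 3·115 + 2·22 = 345 + 44 = 389 px.
With no gutters, each column is 389/2 = 194.5 px.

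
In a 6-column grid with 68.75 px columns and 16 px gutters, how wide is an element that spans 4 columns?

323 px

4-column span = 4·68.75 + 3·16 = 323 px.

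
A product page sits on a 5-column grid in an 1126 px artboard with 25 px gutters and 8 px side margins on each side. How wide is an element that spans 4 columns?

883 px

Take off 16 px of margins, leaving 1110 px.
5c + 4·25 = 1110 → 5c = 1010 → c = 202 px.
4-column span = 4·202 + 3·25 = 883 px.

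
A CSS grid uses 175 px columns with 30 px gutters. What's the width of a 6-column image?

1200 px

6-column span = 6·175 + 5·30 = 1200 px.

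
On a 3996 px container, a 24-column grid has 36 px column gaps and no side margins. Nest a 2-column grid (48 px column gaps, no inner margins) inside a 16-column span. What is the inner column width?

24 columns + 23 column gaps: 24c + 23·36 = 3996.
24c = 3996 − 828 = 3168, so c = 132 px.
Span of 16: 16·132 + 15·36 = 2112 + 540 = 2652 px.
Subtracting 1 column gap of 48 leaves 2604 for 2 columns, so d = 1302 px.

1302 px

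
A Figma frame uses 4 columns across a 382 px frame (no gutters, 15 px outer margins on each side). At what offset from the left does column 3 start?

191 px

Subtract both margins: 382 − 2·15 = 352 px.
352 / 4 = 88 px per column.
Each column+gutter stride is 88 px; 2 of them past the 15 px margin is 15 + 176 = 191 px.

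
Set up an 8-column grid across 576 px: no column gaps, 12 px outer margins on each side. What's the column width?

Subtract both margins: 576 − 2·12 = 552 px.
552 / 8 = 69 px per column.

69 px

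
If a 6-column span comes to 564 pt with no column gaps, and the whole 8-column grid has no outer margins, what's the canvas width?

752 pt

6c = 564 → c = 94 pt.
Summing: 752 = 752 pt.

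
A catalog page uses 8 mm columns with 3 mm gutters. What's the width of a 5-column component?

5-column span = 5·8 + 4·3 = 52 mm.

52 mm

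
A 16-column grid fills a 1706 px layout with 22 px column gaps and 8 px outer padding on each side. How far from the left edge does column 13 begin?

1292 px

Take off 16 px of margins, leaving 1690 px.
Subtracting 15 column gaps of 22 leaves 1360 for 16 columns, so c = 85 px.
Column 13 starts at margin + 12·(column + gutter) = 8 + 12·107 = 1292 px.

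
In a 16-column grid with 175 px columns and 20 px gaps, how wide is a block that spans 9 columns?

9 columns plus 8 gaps: 1575 + 160 = 1735 px.

1735 px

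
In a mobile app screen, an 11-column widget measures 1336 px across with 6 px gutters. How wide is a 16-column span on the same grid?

1336 − 10·6 = 1276; ÷11 gives c = 116 px.
Span of 16: 16·116 + 15·6 = 1856 + 90 = 1946 px.

1946 px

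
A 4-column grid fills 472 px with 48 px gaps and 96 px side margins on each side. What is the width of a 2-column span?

116 px

Subtract both margins: 472 − 2·96 = 280 px.
Subtracting 3 gaps of 48 leaves 136 for 4 columns, so c = 34 px.
2-column span = 2·34 + 1·48 = 116 px.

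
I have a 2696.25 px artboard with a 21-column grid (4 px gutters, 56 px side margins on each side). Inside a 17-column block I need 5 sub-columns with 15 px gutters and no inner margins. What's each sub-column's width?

406.25 px

Inside the margins: 2696.25 − 112 = 2584.25 px.
2584.25 − 20·4 = 2504.25; ÷21 gives c = 119.25 px.
17-column span = 17·119.25 + 16·4 = 2091.25 px.
Subtracting 4 gutters of 15 leaves 2031.25 for 5 columns, so d = 406.25 px.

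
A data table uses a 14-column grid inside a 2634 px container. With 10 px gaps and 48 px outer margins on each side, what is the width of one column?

Inside the margins: 2634 − 96 = 2538 px.
Subtracting 13 gaps of 10 leaves 2408 for 14 columns, so c = 172 px.

172 px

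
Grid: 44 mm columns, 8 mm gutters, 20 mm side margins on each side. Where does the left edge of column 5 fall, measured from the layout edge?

228 mm

Before column 5: the margin + 4 columns + 4 gutters.
Offset = 20 + 4·(44 + 8) = 20 + 208 = 228 mm.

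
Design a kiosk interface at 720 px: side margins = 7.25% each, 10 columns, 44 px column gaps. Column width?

21.96 px

Margins: 7.25% × 720 = 52.2 px each, so content = 720 − 104.4 = 615.6 px.
10 columns + 9 column gaps: 10c + 9·44 = 615.6.
10c = 615.6 − 396 = 219.6, so c = 21.96 px.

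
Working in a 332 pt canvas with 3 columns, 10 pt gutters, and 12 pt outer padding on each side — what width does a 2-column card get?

Inside the margins: 332 − 24 = 308 pt.
308 − 2·10 = 288; ÷3 gives c = 96 pt.
2 columns plus 1 gutter: 192 + 10 = 202 pt.

202 pt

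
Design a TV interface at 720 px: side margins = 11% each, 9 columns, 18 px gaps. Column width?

Margins: 11% × 720 = 79.2 px each, so content = 720 − 158.4 = 561.6 px.
Subtracting 8 gaps of 18 leaves 417.6 for 9 columns, so c = 46.4 px.

46.4 px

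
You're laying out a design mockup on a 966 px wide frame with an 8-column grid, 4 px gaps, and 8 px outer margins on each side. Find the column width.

Content width = 966 − 2·8 = 950 px.
950 − 7·4 = 922; ÷8 gives c = 115.25 px.

115.25 px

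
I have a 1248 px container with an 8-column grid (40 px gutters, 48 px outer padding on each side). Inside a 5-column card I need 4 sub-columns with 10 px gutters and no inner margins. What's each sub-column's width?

168.75 px

Subtract both margins: 1248 − 2·48 = 1152 px.
8 columns + 7 gutters: 8c + 7·40 = 1152.
8c = 1152 − 280 = 872, so c = 109 px.
5 columns plus 4 gutters: 545 + 160 = 705 px.
Subtracting 3 gutters of 10 leaves 675 for 4 columns, so d = 168.75 px.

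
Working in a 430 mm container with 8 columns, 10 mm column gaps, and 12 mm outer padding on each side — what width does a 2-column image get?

Take off 24 mm of margins, leaving 406 mm.
8 columns + 7 column gaps: 8c + 7·10 = 406.
8c = 406 − 70 = 336, so c = 42 mm.
Span of 2: 2·42 + 1·10 = 84 + 10 = 94 mm.

94 mm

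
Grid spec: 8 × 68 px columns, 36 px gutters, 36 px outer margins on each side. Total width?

Total width: 2·36 + 8·68 + 7·36 = 868 px.

868 px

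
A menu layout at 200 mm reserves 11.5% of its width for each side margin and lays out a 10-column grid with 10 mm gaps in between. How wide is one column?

6.4 mm

200 × (1 − 2·11.5%) = 200 × 77% = 154 mm for the columns.
Subtracting 9 gaps of 10 leaves 64 for 10 columns, so c = 6.4 mm.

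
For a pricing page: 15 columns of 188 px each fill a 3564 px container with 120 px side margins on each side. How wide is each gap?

36 px

Inside the margins: 3564 − 240 = 3324 px.
Columns use 2820 px, leaving 504 px across 14 gaps = 36 px each.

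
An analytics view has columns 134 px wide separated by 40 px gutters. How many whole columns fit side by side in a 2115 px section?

k columns need k·134 + (k−1)·40 = k·174 − 40.
k·174 − 40 ≤ 2115 → k ≤ 2155 / 174 ≈ 12.39, so k = 12.

12 columns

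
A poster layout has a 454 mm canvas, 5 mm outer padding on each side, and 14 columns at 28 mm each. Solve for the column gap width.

Content width = 454 − 2·5 = 444 mm.
Columns use 392 mm, leaving 52 mm across 13 column gaps = 4 mm each.

4 mm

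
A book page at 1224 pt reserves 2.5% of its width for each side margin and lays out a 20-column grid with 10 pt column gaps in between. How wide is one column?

48.64 pt

Each margin = 2.5% of 1224 = 30.6 pt; content = 1224 − 2·30.6 = 1162.8 pt.
Subtracting 19 column gaps of 10 leaves 972.8 for 20 columns, so c = 48.64 pt.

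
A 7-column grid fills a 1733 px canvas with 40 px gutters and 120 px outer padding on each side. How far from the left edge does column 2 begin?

Content = 1733 − 2·120 = 1493 px.
7 columns + 6 gutters: 7c + 6·40 = 1493.
7c = 1493 − 240 = 1253, so c = 179 px.
Each column+gutter stride is 219 px; 1 of them past the 120 px margin is 120 + 219 = 339 px.

339 px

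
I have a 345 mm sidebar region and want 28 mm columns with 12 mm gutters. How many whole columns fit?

8 columns

Each extra column adds 28 + 12 = 40 mm.
(345 + 12) / 40 = 8.93, so 8 columns fit.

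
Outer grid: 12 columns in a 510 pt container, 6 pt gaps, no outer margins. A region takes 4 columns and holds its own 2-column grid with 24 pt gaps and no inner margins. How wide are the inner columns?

71 pt

12 columns + 11 gaps: 12c + 11·6 = 510.
12c = 510 − 66 = 444, so c = 37 pt.
4 columns plus 3 gaps: 148 + 18 = 166 pt.
Subtracting 1 gap of 24 leaves 142 for 2 columns, so d = 71 pt.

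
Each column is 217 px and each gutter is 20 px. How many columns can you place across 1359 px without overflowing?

5 columns

k columns need k·217 + (k−1)·20 = k·237 − 20.
k·237 − 20 ≤ 1359 → k ≤ 1379 / 237 ≈ 5.82, so k = 5.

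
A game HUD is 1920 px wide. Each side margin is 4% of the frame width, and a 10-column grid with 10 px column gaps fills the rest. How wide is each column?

Each margin = 4% of 1920 = 76.8 px; content = 1920 − 2·76.8 = 1766.4 px.
Subtracting 9 column gaps of 10 leaves 1676.4 for 10 columns, so c = 167.64 px.

167.64 px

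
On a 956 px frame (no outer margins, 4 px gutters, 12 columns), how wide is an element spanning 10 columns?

12 columns + 11 gutters: 12c + 11·4 = 956.
12c = 956 − 44 = 912, so c = 76 px.
10 columns plus 9 gutters: 760 + 36 = 796 px.

796 px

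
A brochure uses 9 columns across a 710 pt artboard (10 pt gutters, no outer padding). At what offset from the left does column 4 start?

240 pt

9c + 8·10 = 710 → 9c = 630 → c = 70 pt.
No margin, so column 4 starts at 3·(column + gutter) = 3·80 = 240 pt.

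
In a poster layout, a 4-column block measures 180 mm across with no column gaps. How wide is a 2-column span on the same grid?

90 mm

180 / 4 = 45 mm per column.
2-column span = 2·45 = 90 mm.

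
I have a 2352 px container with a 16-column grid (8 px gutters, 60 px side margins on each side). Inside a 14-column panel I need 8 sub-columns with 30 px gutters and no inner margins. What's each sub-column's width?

Subtract both margins: 2352 − 2·60 = 2232 px.
16c + 15·8 = 2232 → 16c = 2112 → c = 132 px.
Span of 14: 14·132 + 13·8 = 1848 + 104 = 1952 px.
8d + 7·30 = 1952 → 8d = 1742 → d = 217.75 px.

217.75 px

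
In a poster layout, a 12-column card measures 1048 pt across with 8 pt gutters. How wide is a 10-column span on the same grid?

12 columns + 11 gutters: 12c + 11·8 = 1048.
12c = 1048 − 88 = 960, so c = 80 pt.
10 columns plus 9 gutters: 800 + 72 = 872 pt.

872 pt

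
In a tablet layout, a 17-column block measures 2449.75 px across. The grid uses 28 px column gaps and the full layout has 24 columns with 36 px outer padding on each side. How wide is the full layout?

3542 px

17 columns + 16 column gaps: 17c + 16·28 = 2449.75.
17c = 2449.75 − 448 = 2001.75, so c = 117.75 px.
Layout = 2·36 + 24·117.75 + 23·28 = 72 + 2826 + 644 = 3542 px.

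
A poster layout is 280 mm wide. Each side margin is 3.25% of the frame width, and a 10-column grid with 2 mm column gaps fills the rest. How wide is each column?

Margins: 3.25% × 280 = 9.1 mm each, so content = 280 − 18.2 = 261.8 mm.
Subtracting 9 column gaps of 2 leaves 243.8 for 10 columns, so c = 24.38 mm.

24.38 mm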